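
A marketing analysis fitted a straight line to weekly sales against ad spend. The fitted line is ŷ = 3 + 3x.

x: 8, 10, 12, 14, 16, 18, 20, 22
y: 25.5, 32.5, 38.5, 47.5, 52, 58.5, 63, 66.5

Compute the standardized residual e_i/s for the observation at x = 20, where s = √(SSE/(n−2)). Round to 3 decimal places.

0.000

x=8: ŷ = 3 + 3·8 = 27; e = 25.5 − 27 = -1.5
x=10: ŷ = 3 + 3·10 = 33; e = 32.5 − 33 = -0.5
x=12: ŷ = 3 + 3·12 = 39; e = 38.5 − 39 = -0.5
x=14: ŷ = 3 + 3·14 = 45; e = 47.5 − 45 = 2.5
x=16: ŷ = 3 + 3·16 = 51; e = 52 − 51 = 1
x=18: ŷ = 3 + 3·18 = 57; e = 58.5 − 57 = 1.5
x=20: ŷ = 3 + 3·20 = 63; e = 63 − 63 = 0
x=22: ŷ = 3 + 3·22 = 69; e = 66.5 − 69 = -2.5
SSE = 2.25 + 0.25 + 0.25 + 6.25 + 1 + 2.25 + 0 + 6.25 = 18.5
s = √(18.5/6) = 1.75594
e/s = 0 / 1.75594 = 0.000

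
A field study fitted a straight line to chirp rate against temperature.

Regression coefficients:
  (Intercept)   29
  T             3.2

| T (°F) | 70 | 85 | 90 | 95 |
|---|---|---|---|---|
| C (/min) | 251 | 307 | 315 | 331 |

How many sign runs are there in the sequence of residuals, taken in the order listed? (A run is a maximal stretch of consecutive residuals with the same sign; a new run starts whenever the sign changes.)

T=70: Ĉ = 29 + 3.2·70 = 253; e = 251 − 253 = -2
T=85: Ĉ = 29 + 3.2·85 = 301; e = 307 − 301 = 6
T=90: Ĉ = 29 + 3.2·90 = 317; e = 315 − 317 = -2
T=95: Ĉ = 29 + 3.2·95 = 333; e = 331 − 333 = -2
Signs: − + − −
Runs: −×1, +×1, −×2 → 3

3 runs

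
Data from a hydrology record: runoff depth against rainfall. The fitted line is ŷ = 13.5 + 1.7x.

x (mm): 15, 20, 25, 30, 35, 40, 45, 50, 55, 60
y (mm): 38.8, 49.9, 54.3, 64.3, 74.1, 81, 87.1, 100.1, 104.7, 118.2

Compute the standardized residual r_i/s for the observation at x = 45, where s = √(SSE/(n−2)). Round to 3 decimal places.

-1.412

x=15: ŷ = 13.5 + 1.7·15 = 39; r = 38.8 − 39 = -0.2
x=20: ŷ = 13.5 + 1.7·20 = 47.5; r = 49.9 − 47.5 = 2.4
x=25: ŷ = 13.5 + 1.7·25 = 56; r = 54.3 − 56 = -1.7
x=30: ŷ = 13.5 + 1.7·30 = 64.5; r = 64.3 − 64.5 = -0.2
x=35: ŷ = 13.5 + 1.7·35 = 73; r = 74.1 − 73 = 1.1
x=40: ŷ = 13.5 + 1.7·40 = 81.5; r = 81 − 81.5 = -0.5
x=45: ŷ = 13.5 + 1.7·45 = 90; r = 87.1 − 90 = -2.9
x=50: ŷ = 13.5 + 1.7·50 = 98.5; r = 100.1 − 98.5 = 1.6
x=55: ŷ = 13.5 + 1.7·55 = 107; r = 104.7 − 107 = -2.3
x=60: ŷ = 13.5 + 1.7·60 = 115.5; r = 118.2 − 115.5 = 2.7
SSE = 0.04 + 5.76 + 2.89 + 0.04 + 1.21 + 0.25 + 8.41 + 2.56 + 5.29 + 7.29 = 33.74
s = √(33.74/8) = 2.05366
r/s = -2.9 / 2.05366 = -1.412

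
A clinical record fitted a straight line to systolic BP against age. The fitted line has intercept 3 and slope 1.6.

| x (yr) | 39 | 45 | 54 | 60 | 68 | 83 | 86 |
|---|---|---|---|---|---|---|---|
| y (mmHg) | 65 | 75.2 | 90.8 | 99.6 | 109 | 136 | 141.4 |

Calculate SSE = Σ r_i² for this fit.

x=39: ŷ = 3 + 1.6·39 = 65.4; r = 65 − 65.4 = -0.4
x=45: ŷ = 3 + 1.6·45 = 75; r = 75.2 − 75 = 0.2
x=54: ŷ = 3 + 1.6·54 = 89.4; r = 90.8 − 89.4 = 1.4
x=60: ŷ = 3 + 1.6·60 = 99; r = 99.6 − 99 = 0.6
x=68: ŷ = 3 + 1.6·68 = 111.8; r = 109 − 111.8 = -2.8
x=83: ŷ = 3 + 1.6·83 = 135.8; r = 136 − 135.8 = 0.2
x=86: ŷ = 3 + 1.6·86 = 140.6; r = 141.4 − 140.6 = 0.8
SSE = 0.16 + 0.04 + 1.96 + 0.36 + 7.84 + 0.04 + 0.64 = 11.04

SSE = 11.04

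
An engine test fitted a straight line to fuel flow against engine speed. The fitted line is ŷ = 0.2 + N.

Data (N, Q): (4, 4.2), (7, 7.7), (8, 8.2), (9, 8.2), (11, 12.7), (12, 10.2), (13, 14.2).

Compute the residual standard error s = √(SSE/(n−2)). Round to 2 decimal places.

s = 1.30

N=4: ŷ = 0.2 + 4 = 4.2; r = 4.2 − 4.2 = 0
N=7: ŷ = 0.2 + 7 = 7.2; r = 7.7 − 7.2 = 0.5
N=8: ŷ = 0.2 + 8 = 8.2; r = 8.2 − 8.2 = 0
N=9: ŷ = 0.2 + 9 = 9.2; r = 8.2 − 9.2 = -1
N=11: ŷ = 0.2 + 11 = 11.2; r = 12.7 − 11.2 = 1.5
N=12: ŷ = 0.2 + 12 = 12.2; r = 10.2 − 12.2 = -2
N=13: ŷ = 0.2 + 13 = 13.2; r = 14.2 − 13.2 = 1
SSE = 0 + 0.25 + 0 + 1 + 2.25 + 4 + 1 = 8.5
s = √(8.5/5) = √1.7 ≈ 1.30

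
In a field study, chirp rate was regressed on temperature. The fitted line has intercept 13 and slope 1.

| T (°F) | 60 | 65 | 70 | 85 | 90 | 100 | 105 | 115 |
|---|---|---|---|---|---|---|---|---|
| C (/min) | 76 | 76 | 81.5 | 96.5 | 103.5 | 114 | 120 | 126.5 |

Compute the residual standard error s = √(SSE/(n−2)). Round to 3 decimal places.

T=60: Ĉ = 13 + 60 = 73; e = 76 − 73 = 3
T=65: Ĉ = 13 + 65 = 78; e = 76 − 78 = -2
T=70: Ĉ = 13 + 70 = 83; e = 81.5 − 83 = -1.5
T=85: Ĉ = 13 + 85 = 98; e = 96.5 − 98 = -1.5
T=90: Ĉ = 13 + 90 = 103; e = 103.5 − 103 = 0.5
T=100: Ĉ = 13 + 100 = 113; e = 114 − 113 = 1
T=105: Ĉ = 13 + 105 = 118; e = 120 − 118 = 2
T=115: Ĉ = 13 + 115 = 128; e = 126.5 − 128 = -1.5
SSE = 9 + 4 + 2.25 + 2.25 + 0.25 + 1 + 4 + 2.25 = 25
s = √(25/6) = √4.16667 ≈ 2.041

s = 2.041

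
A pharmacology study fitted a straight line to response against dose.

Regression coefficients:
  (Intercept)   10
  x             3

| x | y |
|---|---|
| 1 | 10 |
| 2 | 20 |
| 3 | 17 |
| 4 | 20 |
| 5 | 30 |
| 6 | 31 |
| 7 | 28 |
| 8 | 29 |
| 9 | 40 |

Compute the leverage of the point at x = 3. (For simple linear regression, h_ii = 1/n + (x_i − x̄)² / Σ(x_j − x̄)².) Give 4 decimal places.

x̄ = (1 + 2 + 3 + 4 + 5 + 6 + 7 + 8 + 9)/9 = 5
Σ(x − x̄)² = 16 + 9 + 4 + 1 + 0 + 1 + 4 + 9 + 16 = 60
h = 1/9 + (-2)²/60 = 0.111111 + 0.0666667 = 0.1778

h = 0.1778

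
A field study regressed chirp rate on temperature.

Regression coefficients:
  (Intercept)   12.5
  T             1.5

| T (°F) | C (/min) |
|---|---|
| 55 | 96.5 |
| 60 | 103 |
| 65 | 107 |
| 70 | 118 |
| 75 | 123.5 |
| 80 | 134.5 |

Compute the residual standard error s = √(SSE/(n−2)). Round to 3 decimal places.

T=55: Ĉ = 12.5 + 1.5·55 = 95; r = 96.5 − 95 = 1.5
T=60: Ĉ = 12.5 + 1.5·60 = 102.5; r = 103 − 102.5 = 0.5
T=65: Ĉ = 12.5 + 1.5·65 = 110; r = 107 − 110 = -3
T=70: Ĉ = 12.5 + 1.5·70 = 117.5; r = 118 − 117.5 = 0.5
T=75: Ĉ = 12.5 + 1.5·75 = 125; r = 123.5 − 125 = -1.5
T=80: Ĉ = 12.5 + 1.5·80 = 132.5; r = 134.5 − 132.5 = 2
SSE = 2.25 + 0.25 + 9 + 0.25 + 2.25 + 4 = 18
s = √(18/4) = √4.5 ≈ 2.121

s = 2.121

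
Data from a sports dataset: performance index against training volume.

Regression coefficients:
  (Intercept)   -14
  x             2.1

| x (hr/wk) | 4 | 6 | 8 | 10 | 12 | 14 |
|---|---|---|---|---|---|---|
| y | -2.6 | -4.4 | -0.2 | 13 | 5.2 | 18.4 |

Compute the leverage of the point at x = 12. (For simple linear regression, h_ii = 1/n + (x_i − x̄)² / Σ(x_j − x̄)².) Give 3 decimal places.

h = 0.295

x̄ = (4 + 6 + 8 + 10 + 12 + 14)/6 = 9
Σ(x − x̄)² = 25 + 9 + 1 + 1 + 9 + 25 = 70
h = 1/6 + (3)²/70 = 0.166667 + 0.128571 = 0.295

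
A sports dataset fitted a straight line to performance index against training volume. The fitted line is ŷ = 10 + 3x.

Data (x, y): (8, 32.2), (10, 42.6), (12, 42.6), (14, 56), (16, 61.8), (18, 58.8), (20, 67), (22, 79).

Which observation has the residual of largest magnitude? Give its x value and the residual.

x = 18, e = -5.2

x=8: ŷ = 10 + 3·8 = 34; e = 32.2 − 34 = -1.8
x=10: ŷ = 10 + 3·10 = 40; e = 42.6 − 40 = 2.6
x=12: ŷ = 10 + 3·12 = 46; e = 42.6 − 46 = -3.4
x=14: ŷ = 10 + 3·14 = 52; e = 56 − 52 = 4
x=16: ŷ = 10 + 3·16 = 58; e = 61.8 − 58 = 3.8
x=18: ŷ = 10 + 3·18 = 64; e = 58.8 − 64 = -5.2
x=20: ŷ = 10 + 3·20 = 70; e = 67 − 70 = -3
x=22: ŷ = 10 + 3·22 = 76; e = 79 − 76 = 3
Largest |e| is 5.2 at x = 18, residual -5.2.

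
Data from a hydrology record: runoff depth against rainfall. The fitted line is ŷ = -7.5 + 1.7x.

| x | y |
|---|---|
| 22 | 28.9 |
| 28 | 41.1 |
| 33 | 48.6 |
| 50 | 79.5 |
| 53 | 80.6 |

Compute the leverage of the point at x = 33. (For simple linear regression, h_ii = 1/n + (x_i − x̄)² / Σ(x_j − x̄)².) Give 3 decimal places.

x̄ = (22 + 28 + 33 + 50 + 53)/5 = 37.2
Σ(x − x̄)² = 231.04 + 84.64 + 17.64 + 163.84 + 249.64 = 746.8
h = 1/5 + (-4.2)²/746.8 = 0.2 + 0.0236208 = 0.224

h = 0.224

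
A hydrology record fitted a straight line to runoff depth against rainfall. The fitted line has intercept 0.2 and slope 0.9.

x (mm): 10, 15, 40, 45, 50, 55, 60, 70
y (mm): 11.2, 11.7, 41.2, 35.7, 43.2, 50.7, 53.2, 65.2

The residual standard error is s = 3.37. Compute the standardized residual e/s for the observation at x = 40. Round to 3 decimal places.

ŷ = 0.2 + 0.9·40 = 36.2
e = 41.2 − 36.2 = 5
e/s = 5 / 3.37 = 1.484

1.484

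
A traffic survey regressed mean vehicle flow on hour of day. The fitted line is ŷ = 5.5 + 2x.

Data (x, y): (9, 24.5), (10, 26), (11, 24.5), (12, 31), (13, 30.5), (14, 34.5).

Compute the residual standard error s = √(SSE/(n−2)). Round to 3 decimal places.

x=9: ŷ = 5.5 + 2·9 = 23.5; e = 24.5 − 23.5 = 1
x=10: ŷ = 5.5 + 2·10 = 25.5; e = 26 − 25.5 = 0.5
x=11: ŷ = 5.5 + 2·11 = 27.5; e = 24.5 − 27.5 = -3
x=12: ŷ = 5.5 + 2·12 = 29.5; e = 31 − 29.5 = 1.5
x=13: ŷ = 5.5 + 2·13 = 31.5; e = 30.5 − 31.5 = -1
x=14: ŷ = 5.5 + 2·14 = 33.5; e = 34.5 − 33.5 = 1
SSE = 1 + 0.25 + 9 + 2.25 + 1 + 1 = 14.5
s = √(14.5/4) = √3.625 ≈ 1.904

s = 1.904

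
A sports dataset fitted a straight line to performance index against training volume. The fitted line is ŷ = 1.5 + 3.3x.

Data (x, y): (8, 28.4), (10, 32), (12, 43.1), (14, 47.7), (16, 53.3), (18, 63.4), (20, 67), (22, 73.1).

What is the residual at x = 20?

ŷ = 1.5 + 3.3·20 = 67.5
e = 67 − 67.5 = -0.5

e = -0.5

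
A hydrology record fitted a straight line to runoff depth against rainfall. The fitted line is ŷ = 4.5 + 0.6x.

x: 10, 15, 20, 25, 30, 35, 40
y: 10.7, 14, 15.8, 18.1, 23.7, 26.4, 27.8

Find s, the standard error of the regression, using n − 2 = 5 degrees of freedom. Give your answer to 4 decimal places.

s = 1.0469

x=10: ŷ = 4.5 + 0.6·10 = 10.5; r = 10.7 − 10.5 = 0.2
x=15: ŷ = 4.5 + 0.6·15 = 13.5; r = 14 − 13.5 = 0.5
x=20: ŷ = 4.5 + 0.6·20 = 16.5; r = 15.8 − 16.5 = -0.7
x=25: ŷ = 4.5 + 0.6·25 = 19.5; r = 18.1 − 19.5 = -1.4
x=30: ŷ = 4.5 + 0.6·30 = 22.5; r = 23.7 − 22.5 = 1.2
x=35: ŷ = 4.5 + 0.6·35 = 25.5; r = 26.4 − 25.5 = 0.9
x=40: ŷ = 4.5 + 0.6·40 = 28.5; r = 27.8 − 28.5 = -0.7
SSE = 0.04 + 0.25 + 0.49 + 1.96 + 1.44 + 0.81 + 0.49 = 5.48
s = √(5.48/5) = √1.096 ≈ 1.0469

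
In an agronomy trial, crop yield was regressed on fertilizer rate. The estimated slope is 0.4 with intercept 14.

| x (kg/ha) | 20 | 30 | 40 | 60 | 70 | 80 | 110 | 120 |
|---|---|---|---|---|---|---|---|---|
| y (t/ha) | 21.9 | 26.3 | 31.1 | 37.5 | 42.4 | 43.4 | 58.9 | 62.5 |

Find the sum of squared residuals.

x=20: ŷ = 14 + 0.4·20 = 22; r = 21.9 − 22 = -0.1
x=30: ŷ = 14 + 0.4·30 = 26; r = 26.3 − 26 = 0.3
x=40: ŷ = 14 + 0.4·40 = 30; r = 31.1 − 30 = 1.1
x=60: ŷ = 14 + 0.4·60 = 38; r = 37.5 − 38 = -0.5
x=70: ŷ = 14 + 0.4·70 = 42; r = 42.4 − 42 = 0.4
x=80: ŷ = 14 + 0.4·80 = 46; r = 43.4 − 46 = -2.6
x=110: ŷ = 14 + 0.4·110 = 58; r = 58.9 − 58 = 0.9
x=120: ŷ = 14 + 0.4·120 = 62; r = 62.5 − 62 = 0.5
SSE = 0.01 + 0.09 + 1.21 + 0.25 + 0.16 + 6.76 + 0.81 + 0.25 = 9.54

SSE = 9.54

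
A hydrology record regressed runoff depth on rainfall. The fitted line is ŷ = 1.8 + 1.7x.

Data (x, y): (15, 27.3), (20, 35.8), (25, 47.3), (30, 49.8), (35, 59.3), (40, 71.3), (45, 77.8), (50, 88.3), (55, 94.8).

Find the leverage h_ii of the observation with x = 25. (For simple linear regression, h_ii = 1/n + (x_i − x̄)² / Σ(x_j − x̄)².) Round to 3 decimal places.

x̄ = (15 + 20 + 25 + 30 + 35 + 40 + 45 + 50 + 55)/9 = 35
Σ(x − x̄)² = 400 + 225 + 100 + 25 + 0 + 25 + 100 + 225 + 400 = 1500
h = 1/9 + (-10)²/1500 = 0.111111 + 0.0666667 = 0.178

h = 0.178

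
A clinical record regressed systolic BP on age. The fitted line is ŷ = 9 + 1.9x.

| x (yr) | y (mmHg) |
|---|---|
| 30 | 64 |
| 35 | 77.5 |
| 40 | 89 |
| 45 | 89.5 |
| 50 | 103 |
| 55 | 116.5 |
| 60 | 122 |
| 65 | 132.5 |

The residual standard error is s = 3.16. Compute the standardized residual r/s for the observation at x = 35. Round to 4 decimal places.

0.6329

ŷ = 9 + 1.9·35 = 75.5
r = 77.5 − 75.5 = 2
r/s = 2 / 3.16 = 0.6329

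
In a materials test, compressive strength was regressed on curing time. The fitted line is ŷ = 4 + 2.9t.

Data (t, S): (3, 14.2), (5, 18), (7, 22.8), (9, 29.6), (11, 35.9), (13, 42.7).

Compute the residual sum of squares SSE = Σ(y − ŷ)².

SSE = 6

t=3: ŷ = 4 + 2.9·3 = 12.7; r = 14.2 − 12.7 = 1.5
t=5: ŷ = 4 + 2.9·5 = 18.5; r = 18 − 18.5 = -0.5
t=7: ŷ = 4 + 2.9·7 = 24.3; r = 22.8 − 24.3 = -1.5
t=9: ŷ = 4 + 2.9·9 = 30.1; r = 29.6 − 30.1 = -0.5
t=11: ŷ = 4 + 2.9·11 = 35.9; r = 35.9 − 35.9 = 0
t=13: ŷ = 4 + 2.9·13 = 41.7; r = 42.7 − 41.7 = 1
SSE = 2.25 + 0.25 + 2.25 + 0.25 + 0 + 1 = 6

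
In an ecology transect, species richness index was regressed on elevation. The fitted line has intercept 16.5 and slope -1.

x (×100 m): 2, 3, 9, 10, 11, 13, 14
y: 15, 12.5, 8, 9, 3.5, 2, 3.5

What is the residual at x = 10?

ŷ = 16.5 − 10 = 6.5
e = 9 − 6.5 = 2.5

e = 2.5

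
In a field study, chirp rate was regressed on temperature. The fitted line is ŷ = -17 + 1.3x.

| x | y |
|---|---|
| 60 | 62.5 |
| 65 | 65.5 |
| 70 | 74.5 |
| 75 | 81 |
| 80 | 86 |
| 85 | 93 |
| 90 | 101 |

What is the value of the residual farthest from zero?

r = -2

x=60: ŷ = -17 + 1.3·60 = 61; r = 62.5 − 61 = 1.5
x=65: ŷ = -17 + 1.3·65 = 67.5; r = 65.5 − 67.5 = -2
x=70: ŷ = -17 + 1.3·70 = 74; r = 74.5 − 74 = 0.5
x=75: ŷ = -17 + 1.3·75 = 80.5; r = 81 − 80.5 = 0.5
x=80: ŷ = -17 + 1.3·80 = 87; r = 86 − 87 = -1
x=85: ŷ = -17 + 1.3·85 = 93.5; r = 93 − 93.5 = -0.5
x=90: ŷ = -17 + 1.3·90 = 100; r = 101 − 100 = 1
Largest |r| is 2 at x = 65, residual -2.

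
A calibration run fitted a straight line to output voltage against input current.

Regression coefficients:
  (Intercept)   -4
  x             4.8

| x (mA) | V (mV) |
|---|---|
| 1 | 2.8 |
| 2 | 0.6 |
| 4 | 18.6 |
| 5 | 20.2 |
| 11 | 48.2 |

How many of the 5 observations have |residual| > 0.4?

4

x=1: ŷ = -4 + 4.8·1 = 0.8; e = 2.8 − 0.8 = 2
x=2: ŷ = -4 + 4.8·2 = 5.6; e = 0.6 − 5.6 = -5
x=4: ŷ = -4 + 4.8·4 = 15.2; e = 18.6 − 15.2 = 3.4
x=5: ŷ = -4 + 4.8·5 = 20; e = 20.2 − 20 = 0.2
x=11: ŷ = -4 + 4.8·11 = 48.8; e = 48.2 − 48.8 = -0.6
|e| > 0.4: x=1 (|e|=2), x=2 (|e|=5), x=4 (|e|=3.4), x=11 (|e|=0.6) → 4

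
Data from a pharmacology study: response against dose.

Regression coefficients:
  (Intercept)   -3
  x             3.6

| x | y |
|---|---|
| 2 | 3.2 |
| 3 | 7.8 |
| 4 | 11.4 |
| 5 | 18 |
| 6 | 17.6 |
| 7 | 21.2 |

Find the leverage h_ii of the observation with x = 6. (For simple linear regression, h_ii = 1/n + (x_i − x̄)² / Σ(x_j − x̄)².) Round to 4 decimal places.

x̄ = (2 + 3 + 4 + 5 + 6 + 7)/6 = 4.5
Σ(x − x̄)² = 6.25 + 2.25 + 0.25 + 0.25 + 2.25 + 6.25 = 17.5
h = 1/6 + (1.5)²/17.5 = 0.166667 + 0.128571 = 0.2952

h = 0.2952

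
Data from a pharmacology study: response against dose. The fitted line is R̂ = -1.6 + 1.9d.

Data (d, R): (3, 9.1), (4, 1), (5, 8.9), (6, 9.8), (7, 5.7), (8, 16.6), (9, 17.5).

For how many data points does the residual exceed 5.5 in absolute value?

d=3: R̂ = -1.6 + 1.9·3 = 4.1; e = 9.1 − 4.1 = 5
d=4: R̂ = -1.6 + 1.9·4 = 6; e = 1 − 6 = -5
d=5: R̂ = -1.6 + 1.9·5 = 7.9; e = 8.9 − 7.9 = 1
d=6: R̂ = -1.6 + 1.9·6 = 9.8; e = 9.8 − 9.8 = 0
d=7: R̂ = -1.6 + 1.9·7 = 11.7; e = 5.7 − 11.7 = -6
d=8: R̂ = -1.6 + 1.9·8 = 13.6; e = 16.6 − 13.6 = 3
d=9: R̂ = -1.6 + 1.9·9 = 15.5; e = 17.5 − 15.5 = 2
|e| > 5.5: d=7 (|e|=6) → 1

1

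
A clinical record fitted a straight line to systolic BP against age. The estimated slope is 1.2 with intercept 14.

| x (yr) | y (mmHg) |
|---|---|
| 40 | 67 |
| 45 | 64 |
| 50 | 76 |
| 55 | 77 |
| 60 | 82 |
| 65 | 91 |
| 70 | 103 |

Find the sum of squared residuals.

SSE = 96

x=40: ŷ = 14 + 1.2·40 = 62; r = 67 − 62 = 5
x=45: ŷ = 14 + 1.2·45 = 68; r = 64 − 68 = -4
x=50: ŷ = 14 + 1.2·50 = 74; r = 76 − 74 = 2
x=55: ŷ = 14 + 1.2·55 = 80; r = 77 − 80 = -3
x=60: ŷ = 14 + 1.2·60 = 86; r = 82 − 86 = -4
x=65: ŷ = 14 + 1.2·65 = 92; r = 91 − 92 = -1
x=70: ŷ = 14 + 1.2·70 = 98; r = 103 − 98 = 5
SSE = 25 + 16 + 4 + 9 + 16 + 1 + 25 = 96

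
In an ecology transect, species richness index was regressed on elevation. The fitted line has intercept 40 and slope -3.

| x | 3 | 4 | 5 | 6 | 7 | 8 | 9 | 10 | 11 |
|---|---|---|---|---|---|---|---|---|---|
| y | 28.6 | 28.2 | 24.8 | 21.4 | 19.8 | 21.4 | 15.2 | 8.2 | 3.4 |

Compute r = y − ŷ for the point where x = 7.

ŷ = 40 − 3·7 = 19
r = 19.8 − 19 = 0.8

r = 0.8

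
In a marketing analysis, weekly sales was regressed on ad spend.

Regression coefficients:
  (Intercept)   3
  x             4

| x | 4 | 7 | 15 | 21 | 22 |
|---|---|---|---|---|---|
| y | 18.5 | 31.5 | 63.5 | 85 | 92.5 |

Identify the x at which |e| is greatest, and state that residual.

x = 21, e = -2

x=4: ŷ = 3 + 4·4 = 19; e = 18.5 − 19 = -0.5
x=7: ŷ = 3 + 4·7 = 31; e = 31.5 − 31 = 0.5
x=15: ŷ = 3 + 4·15 = 63; e = 63.5 − 63 = 0.5
x=21: ŷ = 3 + 4·21 = 87; e = 85 − 87 = -2
x=22: ŷ = 3 + 4·22 = 91; e = 92.5 − 91 = 1.5
Largest |e| is 2 at x = 21, residual -2.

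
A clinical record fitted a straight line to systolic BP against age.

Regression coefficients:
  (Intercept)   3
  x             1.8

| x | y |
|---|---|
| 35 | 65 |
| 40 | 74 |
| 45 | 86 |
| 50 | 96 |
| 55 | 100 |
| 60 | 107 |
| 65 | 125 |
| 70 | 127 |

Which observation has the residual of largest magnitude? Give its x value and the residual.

x=35: ŷ = 3 + 1.8·35 = 66; r = 65 − 66 = -1
x=40: ŷ = 3 + 1.8·40 = 75; r = 74 − 75 = -1
x=45: ŷ = 3 + 1.8·45 = 84; r = 86 − 84 = 2
x=50: ŷ = 3 + 1.8·50 = 93; r = 96 − 93 = 3
x=55: ŷ = 3 + 1.8·55 = 102; r = 100 − 102 = -2
x=60: ŷ = 3 + 1.8·60 = 111; r = 107 − 111 = -4
x=65: ŷ = 3 + 1.8·65 = 120; r = 125 − 120 = 5
x=70: ŷ = 3 + 1.8·70 = 129; r = 127 − 129 = -2
Largest |r| is 5 at x = 65, residual 5.

x = 65, r = 5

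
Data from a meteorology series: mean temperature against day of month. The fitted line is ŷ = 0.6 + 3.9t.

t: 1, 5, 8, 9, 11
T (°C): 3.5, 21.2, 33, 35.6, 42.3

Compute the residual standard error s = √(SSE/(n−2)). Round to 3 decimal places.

s = 1.304

t=1: ŷ = 0.6 + 3.9·1 = 4.5; r = 3.5 − 4.5 = -1
t=5: ŷ = 0.6 + 3.9·5 = 20.1; r = 21.2 − 20.1 = 1.1
t=8: ŷ = 0.6 + 3.9·8 = 31.8; r = 33 − 31.8 = 1.2
t=9: ŷ = 0.6 + 3.9·9 = 35.7; r = 35.6 − 35.7 = -0.1
t=11: ŷ = 0.6 + 3.9·11 = 43.5; r = 42.3 − 43.5 = -1.2
SSE = 1 + 1.21 + 1.44 + 0.01 + 1.44 = 5.1
s = √(5.1/3) = √1.7 ≈ 1.304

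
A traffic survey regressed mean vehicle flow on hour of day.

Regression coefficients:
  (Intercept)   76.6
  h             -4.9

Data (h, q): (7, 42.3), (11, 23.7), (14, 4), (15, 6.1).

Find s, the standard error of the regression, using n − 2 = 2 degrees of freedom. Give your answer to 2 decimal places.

s = 3.61

h=7: q̂ = 76.6 − 4.9·7 = 42.3; r = 42.3 − 42.3 = 0
h=11: q̂ = 76.6 − 4.9·11 = 22.7; r = 23.7 − 22.7 = 1
h=14: q̂ = 76.6 − 4.9·14 = 8; r = 4 − 8 = -4
h=15: q̂ = 76.6 − 4.9·15 = 3.1; r = 6.1 − 3.1 = 3
SSE = 0 + 1 + 16 + 9 = 26
s = √(26/2) = √13 ≈ 3.61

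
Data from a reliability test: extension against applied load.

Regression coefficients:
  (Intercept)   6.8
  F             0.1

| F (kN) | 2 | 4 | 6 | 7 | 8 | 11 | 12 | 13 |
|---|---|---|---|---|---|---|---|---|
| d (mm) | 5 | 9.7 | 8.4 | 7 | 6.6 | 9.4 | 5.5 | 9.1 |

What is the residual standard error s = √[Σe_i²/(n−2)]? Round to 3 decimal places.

s = 1.915

F=2: d̂ = 6.8 + 0.1·2 = 7; e = 5 − 7 = -2
F=4: d̂ = 6.8 + 0.1·4 = 7.2; e = 9.7 − 7.2 = 2.5
F=6: d̂ = 6.8 + 0.1·6 = 7.4; e = 8.4 − 7.4 = 1
F=7: d̂ = 6.8 + 0.1·7 = 7.5; e = 7 − 7.5 = -0.5
F=8: d̂ = 6.8 + 0.1·8 = 7.6; e = 6.6 − 7.6 = -1
F=11: d̂ = 6.8 + 0.1·11 = 7.9; e = 9.4 − 7.9 = 1.5
F=12: d̂ = 6.8 + 0.1·12 = 8; e = 5.5 − 8 = -2.5
F=13: d̂ = 6.8 + 0.1·13 = 8.1; e = 9.1 − 8.1 = 1
SSE = 4 + 6.25 + 1 + 0.25 + 1 + 2.25 + 6.25 + 1 = 22
s = √(22/6) = √3.66667 ≈ 1.915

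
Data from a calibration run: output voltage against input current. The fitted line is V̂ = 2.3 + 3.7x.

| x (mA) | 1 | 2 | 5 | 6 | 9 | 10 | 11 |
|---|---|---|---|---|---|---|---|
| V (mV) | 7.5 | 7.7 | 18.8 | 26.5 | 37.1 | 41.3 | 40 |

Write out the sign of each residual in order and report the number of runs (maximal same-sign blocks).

x=1: V̂ = 2.3 + 3.7·1 = 6; r = 7.5 − 6 = 1.5
x=2: V̂ = 2.3 + 3.7·2 = 9.7; r = 7.7 − 9.7 = -2
x=5: V̂ = 2.3 + 3.7·5 = 20.8; r = 18.8 − 20.8 = -2
x=6: V̂ = 2.3 + 3.7·6 = 24.5; r = 26.5 − 24.5 = 2
x=9: V̂ = 2.3 + 3.7·9 = 35.6; r = 37.1 − 35.6 = 1.5
x=10: V̂ = 2.3 + 3.7·10 = 39.3; r = 41.3 − 39.3 = 2
x=11: V̂ = 2.3 + 3.7·11 = 43; r = 40 − 43 = -3
Signs: + − − + + + −
Runs: +×1, −×2, +×3, −×1 → 4

4 runs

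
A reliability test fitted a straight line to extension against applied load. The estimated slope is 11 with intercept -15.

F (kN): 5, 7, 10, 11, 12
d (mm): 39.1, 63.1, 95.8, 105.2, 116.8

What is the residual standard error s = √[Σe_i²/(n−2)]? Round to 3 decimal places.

s = 1.055

F=5: d̂ = -15 + 11·5 = 40; e = 39.1 − 40 = -0.9
F=7: d̂ = -15 + 11·7 = 62; e = 63.1 − 62 = 1.1
F=10: d̂ = -15 + 11·10 = 95; e = 95.8 − 95 = 0.8
F=11: d̂ = -15 + 11·11 = 106; e = 105.2 − 106 = -0.8
F=12: d̂ = -15 + 11·12 = 117; e = 116.8 − 117 = -0.2
SSE = 0.81 + 1.21 + 0.64 + 0.64 + 0.04 = 3.34
s = √(3.34/3) = √1.11333 ≈ 1.055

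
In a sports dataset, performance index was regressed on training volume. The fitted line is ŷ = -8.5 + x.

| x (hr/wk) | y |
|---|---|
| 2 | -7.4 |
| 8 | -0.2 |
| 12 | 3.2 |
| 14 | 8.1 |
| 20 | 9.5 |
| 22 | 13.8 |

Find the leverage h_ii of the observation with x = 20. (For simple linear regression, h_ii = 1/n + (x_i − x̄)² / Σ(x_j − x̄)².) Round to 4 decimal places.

h = 0.3429

x̄ = (2 + 8 + 12 + 14 + 20 + 22)/6 = 13
Σ(x − x̄)² = 121 + 25 + 1 + 1 + 49 + 81 = 278
h = 1/6 + (7)²/278 = 0.166667 + 0.176259 = 0.3429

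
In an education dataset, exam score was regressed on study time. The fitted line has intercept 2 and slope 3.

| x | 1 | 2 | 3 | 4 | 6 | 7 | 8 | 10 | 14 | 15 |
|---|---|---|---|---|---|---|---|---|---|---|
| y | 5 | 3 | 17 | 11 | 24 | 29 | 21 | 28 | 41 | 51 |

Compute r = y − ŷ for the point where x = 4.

r = -3

ŷ = 2 + 3·4 = 14
r = 11 − 14 = -3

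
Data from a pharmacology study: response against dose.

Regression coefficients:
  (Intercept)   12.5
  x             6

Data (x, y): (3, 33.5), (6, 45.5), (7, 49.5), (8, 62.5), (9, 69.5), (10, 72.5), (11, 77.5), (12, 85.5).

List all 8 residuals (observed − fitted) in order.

3, -3, -5, 2, 3, 0, -1, 1

x=3: ŷ = 12.5 + 6·3 = 30.5; e = 33.5 − 30.5 = 3
x=6: ŷ = 12.5 + 6·6 = 48.5; e = 45.5 − 48.5 = -3
x=7: ŷ = 12.5 + 6·7 = 54.5; e = 49.5 − 54.5 = -5
x=8: ŷ = 12.5 + 6·8 = 60.5; e = 62.5 − 60.5 = 2
x=9: ŷ = 12.5 + 6·9 = 66.5; e = 69.5 − 66.5 = 3
x=10: ŷ = 12.5 + 6·10 = 72.5; e = 72.5 − 72.5 = 0
x=11: ŷ = 12.5 + 6·11 = 78.5; e = 77.5 − 78.5 = -1
x=12: ŷ = 12.5 + 6·12 = 84.5; e = 85.5 − 84.5 = 1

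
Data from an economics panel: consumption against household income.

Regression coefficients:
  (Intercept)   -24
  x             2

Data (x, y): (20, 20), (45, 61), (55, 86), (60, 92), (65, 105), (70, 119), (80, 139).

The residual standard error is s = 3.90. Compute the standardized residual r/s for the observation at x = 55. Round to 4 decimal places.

0.0000

ŷ = -24 + 2·55 = 86
r = 86 − 86 = 0
r/s = 0 / 3.90 = 0.0000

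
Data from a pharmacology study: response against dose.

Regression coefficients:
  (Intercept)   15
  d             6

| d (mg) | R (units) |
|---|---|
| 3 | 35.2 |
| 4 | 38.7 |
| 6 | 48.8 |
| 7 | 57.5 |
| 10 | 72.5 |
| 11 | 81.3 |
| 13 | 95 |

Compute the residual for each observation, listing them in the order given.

d=3: ŷ = 15 + 6·3 = 33; e = 35.2 − 33 = 2.2
d=4: ŷ = 15 + 6·4 = 39; e = 38.7 − 39 = -0.3
d=6: ŷ = 15 + 6·6 = 51; e = 48.8 − 51 = -2.2
d=7: ŷ = 15 + 6·7 = 57; e = 57.5 − 57 = 0.5
d=10: ŷ = 15 + 6·10 = 75; e = 72.5 − 75 = -2.5
d=11: ŷ = 15 + 6·11 = 81; e = 81.3 − 81 = 0.3
d=13: ŷ = 15 + 6·13 = 93; e = 95 − 93 = 2

2.2, -0.3, -2.2, 0.5, -2.5, 0.3, 2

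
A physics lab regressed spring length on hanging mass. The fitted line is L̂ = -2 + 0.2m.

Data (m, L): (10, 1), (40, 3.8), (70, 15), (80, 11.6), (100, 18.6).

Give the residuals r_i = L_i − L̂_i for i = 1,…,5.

1, -2.2, 3, -2.4, 0.6

m=10: L̂ = -2 + 0.2·10 = 0; r = 1 − 0 = 1
m=40: L̂ = -2 + 0.2·40 = 6; r = 3.8 − 6 = -2.2
m=70: L̂ = -2 + 0.2·70 = 12; r = 15 − 12 = 3
m=80: L̂ = -2 + 0.2·80 = 14; r = 11.6 − 14 = -2.4
m=100: L̂ = -2 + 0.2·100 = 18; r = 18.6 − 18 = 0.6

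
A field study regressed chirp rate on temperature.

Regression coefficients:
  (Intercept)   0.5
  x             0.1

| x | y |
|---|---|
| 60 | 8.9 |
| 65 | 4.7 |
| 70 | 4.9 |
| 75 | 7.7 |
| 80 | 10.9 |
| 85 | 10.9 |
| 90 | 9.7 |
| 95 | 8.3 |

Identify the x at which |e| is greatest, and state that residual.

x=60: ŷ = 0.5 + 0.1·60 = 6.5; e = 8.9 − 6.5 = 2.4
x=65: ŷ = 0.5 + 0.1·65 = 7; e = 4.7 − 7 = -2.3
x=70: ŷ = 0.5 + 0.1·70 = 7.5; e = 4.9 − 7.5 = -2.6
x=75: ŷ = 0.5 + 0.1·75 = 8; e = 7.7 − 8 = -0.3
x=80: ŷ = 0.5 + 0.1·80 = 8.5; e = 10.9 − 8.5 = 2.4
x=85: ŷ = 0.5 + 0.1·85 = 9; e = 10.9 − 9 = 1.9
x=90: ŷ = 0.5 + 0.1·90 = 9.5; e = 9.7 − 9.5 = 0.2
x=95: ŷ = 0.5 + 0.1·95 = 10; e = 8.3 − 10 = -1.7
Largest |e| is 2.6 at x = 70, residual -2.6.

x = 70, e = -2.6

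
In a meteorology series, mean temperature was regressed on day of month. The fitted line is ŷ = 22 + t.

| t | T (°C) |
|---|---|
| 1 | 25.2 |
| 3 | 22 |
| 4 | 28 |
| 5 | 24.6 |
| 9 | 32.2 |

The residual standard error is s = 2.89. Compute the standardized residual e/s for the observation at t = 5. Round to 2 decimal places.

-0.83

ŷ = 22 + 5 = 27
e = 24.6 − 27 = -2.4
e/s = -2.4 / 2.89 = -0.83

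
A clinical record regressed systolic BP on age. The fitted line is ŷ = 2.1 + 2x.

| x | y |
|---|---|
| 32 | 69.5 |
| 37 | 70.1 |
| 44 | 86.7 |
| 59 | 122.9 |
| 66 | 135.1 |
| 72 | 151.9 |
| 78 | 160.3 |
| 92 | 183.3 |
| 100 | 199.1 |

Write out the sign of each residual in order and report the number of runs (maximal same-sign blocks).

4 runs

x=32: ŷ = 2.1 + 2·32 = 66.1; r = 69.5 − 66.1 = 3.4
x=37: ŷ = 2.1 + 2·37 = 76.1; r = 70.1 − 76.1 = -6
x=44: ŷ = 2.1 + 2·44 = 90.1; r = 86.7 − 90.1 = -3.4
x=59: ŷ = 2.1 + 2·59 = 120.1; r = 122.9 − 120.1 = 2.8
x=66: ŷ = 2.1 + 2·66 = 134.1; r = 135.1 − 134.1 = 1
x=72: ŷ = 2.1 + 2·72 = 146.1; r = 151.9 − 146.1 = 5.8
x=78: ŷ = 2.1 + 2·78 = 158.1; r = 160.3 − 158.1 = 2.2
x=92: ŷ = 2.1 + 2·92 = 186.1; r = 183.3 − 186.1 = -2.8
x=100: ŷ = 2.1 + 2·100 = 202.1; r = 199.1 − 202.1 = -3
Signs: + − − + + + + − −
Runs: +×1, −×2, +×4, −×2 → 4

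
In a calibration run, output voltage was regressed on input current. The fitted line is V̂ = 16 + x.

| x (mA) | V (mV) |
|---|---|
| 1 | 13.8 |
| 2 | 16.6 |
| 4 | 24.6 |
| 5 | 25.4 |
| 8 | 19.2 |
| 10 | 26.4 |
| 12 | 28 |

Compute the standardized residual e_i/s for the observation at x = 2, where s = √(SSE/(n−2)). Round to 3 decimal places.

x=1: V̂ = 16 + 1 = 17; e = 13.8 − 17 = -3.2
x=2: V̂ = 16 + 2 = 18; e = 16.6 − 18 = -1.4
x=4: V̂ = 16 + 4 = 20; e = 24.6 − 20 = 4.6
x=5: V̂ = 16 + 5 = 21; e = 25.4 − 21 = 4.4
x=8: V̂ = 16 + 8 = 24; e = 19.2 − 24 = -4.8
x=10: V̂ = 16 + 10 = 26; e = 26.4 − 26 = 0.4
x=12: V̂ = 16 + 12 = 28; e = 28 − 28 = 0
SSE = 10.24 + 1.96 + 21.16 + 19.36 + 23.04 + 0.16 + 0 = 75.92
s = √(75.92/5) = 3.89667
e/s = -1.4 / 3.89667 = -0.359

-0.359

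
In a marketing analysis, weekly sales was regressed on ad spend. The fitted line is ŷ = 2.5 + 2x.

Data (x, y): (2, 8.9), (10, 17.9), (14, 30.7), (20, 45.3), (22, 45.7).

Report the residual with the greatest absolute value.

x=2: ŷ = 2.5 + 2·2 = 6.5; r = 8.9 − 6.5 = 2.4
x=10: ŷ = 2.5 + 2·10 = 22.5; r = 17.9 − 22.5 = -4.6
x=14: ŷ = 2.5 + 2·14 = 30.5; r = 30.7 − 30.5 = 0.2
x=20: ŷ = 2.5 + 2·20 = 42.5; r = 45.3 − 42.5 = 2.8
x=22: ŷ = 2.5 + 2·22 = 46.5; r = 45.7 − 46.5 = -0.8
Largest |r| is 4.6 at x = 10, residual -4.6.

r = -4.6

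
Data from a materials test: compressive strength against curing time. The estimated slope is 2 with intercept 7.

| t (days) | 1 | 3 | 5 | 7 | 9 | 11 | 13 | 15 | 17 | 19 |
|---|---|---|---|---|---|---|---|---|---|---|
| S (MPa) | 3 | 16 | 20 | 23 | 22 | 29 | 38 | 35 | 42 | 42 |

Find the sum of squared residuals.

SSE = 106

t=1: ŷ = 7 + 2·1 = 9; r = 3 − 9 = -6
t=3: ŷ = 7 + 2·3 = 13; r = 16 − 13 = 3
t=5: ŷ = 7 + 2·5 = 17; r = 20 − 17 = 3
t=7: ŷ = 7 + 2·7 = 21; r = 23 − 21 = 2
t=9: ŷ = 7 + 2·9 = 25; r = 22 − 25 = -3
t=11: ŷ = 7 + 2·11 = 29; r = 29 − 29 = 0
t=13: ŷ = 7 + 2·13 = 33; r = 38 − 33 = 5
t=15: ŷ = 7 + 2·15 = 37; r = 35 − 37 = -2
t=17: ŷ = 7 + 2·17 = 41; r = 42 − 41 = 1
t=19: ŷ = 7 + 2·19 = 45; r = 42 − 45 = -3
SSE = 36 + 9 + 9 + 4 + 9 + 0 + 25 + 4 + 1 + 9 = 106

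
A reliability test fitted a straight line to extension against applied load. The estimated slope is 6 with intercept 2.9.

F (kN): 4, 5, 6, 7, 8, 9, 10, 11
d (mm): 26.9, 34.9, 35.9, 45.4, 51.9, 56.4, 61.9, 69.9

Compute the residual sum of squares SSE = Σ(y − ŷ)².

F=4: ŷ = 2.9 + 6·4 = 26.9; e = 26.9 − 26.9 = 0
F=5: ŷ = 2.9 + 6·5 = 32.9; e = 34.9 − 32.9 = 2
F=6: ŷ = 2.9 + 6·6 = 38.9; e = 35.9 − 38.9 = -3
F=7: ŷ = 2.9 + 6·7 = 44.9; e = 45.4 − 44.9 = 0.5
F=8: ŷ = 2.9 + 6·8 = 50.9; e = 51.9 − 50.9 = 1
F=9: ŷ = 2.9 + 6·9 = 56.9; e = 56.4 − 56.9 = -0.5
F=10: ŷ = 2.9 + 6·10 = 62.9; e = 61.9 − 62.9 = -1
F=11: ŷ = 2.9 + 6·11 = 68.9; e = 69.9 − 68.9 = 1
SSE = 0 + 4 + 9 + 0.25 + 1 + 0.25 + 1 + 1 = 16.5

SSE = 16.5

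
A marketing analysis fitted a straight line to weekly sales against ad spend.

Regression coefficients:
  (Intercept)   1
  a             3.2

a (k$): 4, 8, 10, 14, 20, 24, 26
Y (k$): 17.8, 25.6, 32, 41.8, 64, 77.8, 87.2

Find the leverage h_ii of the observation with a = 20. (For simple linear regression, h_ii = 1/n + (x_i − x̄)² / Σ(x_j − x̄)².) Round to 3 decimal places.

ā = (4 + 8 + 10 + 14 + 20 + 24 + 26)/7 = 15.1429
Σ(a − ā)² = 124.163 + 51.0204 + 26.449 + 1.30612 + 23.5918 + 78.449 + 117.878 = 422.857
h = 1/7 + (4.85714)²/422.857 = 0.142857 + 0.0557915 = 0.199

h = 0.199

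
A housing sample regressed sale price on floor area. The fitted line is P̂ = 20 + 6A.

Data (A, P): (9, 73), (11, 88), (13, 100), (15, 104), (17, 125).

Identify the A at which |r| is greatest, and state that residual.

A = 15, r = -6

A=9: P̂ = 20 + 6·9 = 74; r = 73 − 74 = -1
A=11: P̂ = 20 + 6·11 = 86; r = 88 − 86 = 2
A=13: P̂ = 20 + 6·13 = 98; r = 100 − 98 = 2
A=15: P̂ = 20 + 6·15 = 110; r = 104 − 110 = -6
A=17: P̂ = 20 + 6·17 = 122; r = 125 − 122 = 3
Largest |r| is 6 at A = 15, residual -6.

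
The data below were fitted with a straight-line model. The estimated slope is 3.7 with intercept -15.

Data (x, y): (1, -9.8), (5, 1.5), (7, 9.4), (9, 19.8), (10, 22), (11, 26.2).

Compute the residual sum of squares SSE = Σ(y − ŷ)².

SSE = 11

x=1: ŷ = -15 + 3.7·1 = -11.3; e = -9.8 − (-11.3) = 1.5
x=5: ŷ = -15 + 3.7·5 = 3.5; e = 1.5 − 3.5 = -2
x=7: ŷ = -15 + 3.7·7 = 10.9; e = 9.4 − 10.9 = -1.5
x=9: ŷ = -15 + 3.7·9 = 18.3; e = 19.8 − 18.3 = 1.5
x=10: ŷ = -15 + 3.7·10 = 22; e = 22 − 22 = 0
x=11: ŷ = -15 + 3.7·11 = 25.7; e = 26.2 − 25.7 = 0.5
SSE = 2.25 + 4 + 2.25 + 2.25 + 0 + 0.25 = 11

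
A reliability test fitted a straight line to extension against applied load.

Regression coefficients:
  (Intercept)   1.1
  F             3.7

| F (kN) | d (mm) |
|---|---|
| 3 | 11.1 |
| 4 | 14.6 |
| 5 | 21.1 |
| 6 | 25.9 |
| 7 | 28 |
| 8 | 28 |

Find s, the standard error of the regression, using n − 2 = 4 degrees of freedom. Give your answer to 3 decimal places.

s = 2.247

F=3: ŷ = 1.1 + 3.7·3 = 12.2; r = 11.1 − 12.2 = -1.1
F=4: ŷ = 1.1 + 3.7·4 = 15.9; r = 14.6 − 15.9 = -1.3
F=5: ŷ = 1.1 + 3.7·5 = 19.6; r = 21.1 − 19.6 = 1.5
F=6: ŷ = 1.1 + 3.7·6 = 23.3; r = 25.9 − 23.3 = 2.6
F=7: ŷ = 1.1 + 3.7·7 = 27; r = 28 − 27 = 1
F=8: ŷ = 1.1 + 3.7·8 = 30.7; r = 28 − 30.7 = -2.7
SSE = 1.21 + 1.69 + 2.25 + 6.76 + 1 + 7.29 = 20.2
s = √(20.2/4) = √5.05 ≈ 2.247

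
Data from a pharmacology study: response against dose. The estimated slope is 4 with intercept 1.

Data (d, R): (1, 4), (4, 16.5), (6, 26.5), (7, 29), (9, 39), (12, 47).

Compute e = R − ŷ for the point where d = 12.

e = -2

ŷ = 1 + 4·12 = 49
e = 47 − 49 = -2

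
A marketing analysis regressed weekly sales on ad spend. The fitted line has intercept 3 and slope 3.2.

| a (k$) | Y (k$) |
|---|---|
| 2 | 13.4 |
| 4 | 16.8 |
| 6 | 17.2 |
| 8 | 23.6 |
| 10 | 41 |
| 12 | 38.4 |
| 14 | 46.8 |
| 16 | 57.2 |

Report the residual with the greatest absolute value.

a=2: ŷ = 3 + 3.2·2 = 9.4; r = 13.4 − 9.4 = 4
a=4: ŷ = 3 + 3.2·4 = 15.8; r = 16.8 − 15.8 = 1
a=6: ŷ = 3 + 3.2·6 = 22.2; r = 17.2 − 22.2 = -5
a=8: ŷ = 3 + 3.2·8 = 28.6; r = 23.6 − 28.6 = -5
a=10: ŷ = 3 + 3.2·10 = 35; r = 41 − 35 = 6
a=12: ŷ = 3 + 3.2·12 = 41.4; r = 38.4 − 41.4 = -3
a=14: ŷ = 3 + 3.2·14 = 47.8; r = 46.8 − 47.8 = -1
a=16: ŷ = 3 + 3.2·16 = 54.2; r = 57.2 − 54.2 = 3
Largest |r| is 6 at a = 10, residual 6.

r = 6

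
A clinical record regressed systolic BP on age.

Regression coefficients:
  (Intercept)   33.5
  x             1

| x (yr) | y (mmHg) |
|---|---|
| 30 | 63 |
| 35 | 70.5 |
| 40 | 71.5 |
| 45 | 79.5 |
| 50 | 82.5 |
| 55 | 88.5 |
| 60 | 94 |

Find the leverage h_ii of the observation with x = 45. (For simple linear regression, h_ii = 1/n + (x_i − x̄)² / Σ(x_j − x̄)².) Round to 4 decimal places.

x̄ = (30 + 35 + 40 + 45 + 50 + 55 + 60)/7 = 45
Σ(x − x̄)² = 225 + 100 + 25 + 0 + 25 + 100 + 225 = 700
h = 1/7 + (0)²/700 = 0.142857 + 0 = 0.1429

h = 0.1429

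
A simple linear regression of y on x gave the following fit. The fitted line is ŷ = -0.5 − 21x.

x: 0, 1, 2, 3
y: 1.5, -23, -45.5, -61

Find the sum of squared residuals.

x=0: ŷ = -0.5 − 21·0 = -0.5; r = 1.5 − (-0.5) = 2
x=1: ŷ = -0.5 − 21·1 = -21.5; r = -23 − (-21.5) = -1.5
x=2: ŷ = -0.5 − 21·2 = -42.5; r = -45.5 − (-42.5) = -3
x=3: ŷ = -0.5 − 21·3 = -63.5; r = -61 − (-63.5) = 2.5
SSE = 4 + 2.25 + 9 + 6.25 = 21.5

SSE = 21.5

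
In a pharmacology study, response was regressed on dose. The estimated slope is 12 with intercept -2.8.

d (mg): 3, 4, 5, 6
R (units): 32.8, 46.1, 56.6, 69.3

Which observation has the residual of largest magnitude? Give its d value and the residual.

d = 4, e = 0.9

d=3: ŷ = -2.8 + 12·3 = 33.2; e = 32.8 − 33.2 = -0.4
d=4: ŷ = -2.8 + 12·4 = 45.2; e = 46.1 − 45.2 = 0.9
d=5: ŷ = -2.8 + 12·5 = 57.2; e = 56.6 − 57.2 = -0.6
d=6: ŷ = -2.8 + 12·6 = 69.2; e = 69.3 − 69.2 = 0.1
Largest |e| is 0.9 at d = 4, residual 0.9.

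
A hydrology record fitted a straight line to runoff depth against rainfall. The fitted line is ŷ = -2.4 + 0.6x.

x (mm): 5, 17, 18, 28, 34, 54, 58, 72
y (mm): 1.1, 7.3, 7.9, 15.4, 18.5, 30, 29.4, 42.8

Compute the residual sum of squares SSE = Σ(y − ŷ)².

SSE = 15

x=5: ŷ = -2.4 + 0.6·5 = 0.6; e = 1.1 − 0.6 = 0.5
x=17: ŷ = -2.4 + 0.6·17 = 7.8; e = 7.3 − 7.8 = -0.5
x=18: ŷ = -2.4 + 0.6·18 = 8.4; e = 7.9 − 8.4 = -0.5
x=28: ŷ = -2.4 + 0.6·28 = 14.4; e = 15.4 − 14.4 = 1
x=34: ŷ = -2.4 + 0.6·34 = 18; e = 18.5 − 18 = 0.5
x=54: ŷ = -2.4 + 0.6·54 = 30; e = 30 − 30 = 0
x=58: ŷ = -2.4 + 0.6·58 = 32.4; e = 29.4 − 32.4 = -3
x=72: ŷ = -2.4 + 0.6·72 = 40.8; e = 42.8 − 40.8 = 2
SSE = 0.25 + 0.25 + 0.25 + 1 + 0.25 + 0 + 9 + 4 = 15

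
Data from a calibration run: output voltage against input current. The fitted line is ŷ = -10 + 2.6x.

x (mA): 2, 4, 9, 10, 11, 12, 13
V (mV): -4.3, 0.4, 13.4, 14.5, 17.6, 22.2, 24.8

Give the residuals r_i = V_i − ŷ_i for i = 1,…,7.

0.5, 0, 0, -1.5, -1, 1, 1

x=2: ŷ = -10 + 2.6·2 = -4.8; r = -4.3 − (-4.8) = 0.5
x=4: ŷ = -10 + 2.6·4 = 0.4; r = 0.4 − 0.4 = 0
x=9: ŷ = -10 + 2.6·9 = 13.4; r = 13.4 − 13.4 = 0
x=10: ŷ = -10 + 2.6·10 = 16; r = 14.5 − 16 = -1.5
x=11: ŷ = -10 + 2.6·11 = 18.6; r = 17.6 − 18.6 = -1
x=12: ŷ = -10 + 2.6·12 = 21.2; r = 22.2 − 21.2 = 1
x=13: ŷ = -10 + 2.6·13 = 23.8; r = 24.8 − 23.8 = 1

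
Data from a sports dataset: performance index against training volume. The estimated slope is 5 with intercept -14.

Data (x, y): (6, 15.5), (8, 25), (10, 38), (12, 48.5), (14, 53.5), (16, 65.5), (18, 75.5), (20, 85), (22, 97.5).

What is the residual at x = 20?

ŷ = -14 + 5·20 = 86
r = 85 − 86 = -1

r = -1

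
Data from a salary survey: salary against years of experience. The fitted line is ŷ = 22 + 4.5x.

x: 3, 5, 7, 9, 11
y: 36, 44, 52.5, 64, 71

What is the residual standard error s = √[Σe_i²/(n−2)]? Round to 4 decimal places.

x=3: ŷ = 22 + 4.5·3 = 35.5; e = 36 − 35.5 = 0.5
x=5: ŷ = 22 + 4.5·5 = 44.5; e = 44 − 44.5 = -0.5
x=7: ŷ = 22 + 4.5·7 = 53.5; e = 52.5 − 53.5 = -1
x=9: ŷ = 22 + 4.5·9 = 62.5; e = 64 − 62.5 = 1.5
x=11: ŷ = 22 + 4.5·11 = 71.5; e = 71 − 71.5 = -0.5
SSE = 0.25 + 0.25 + 1 + 2.25 + 0.25 = 4
s = √(4/3) = √1.33333 ≈ 1.1547

s = 1.1547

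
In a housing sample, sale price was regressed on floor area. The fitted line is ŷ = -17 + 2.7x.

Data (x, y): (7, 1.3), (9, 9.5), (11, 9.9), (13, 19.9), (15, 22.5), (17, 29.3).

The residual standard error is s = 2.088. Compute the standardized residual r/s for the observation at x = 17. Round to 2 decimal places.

0.19

ŷ = -17 + 2.7·17 = 28.9
r = 29.3 − 28.9 = 0.4
r/s = 0.4 / 2.088 = 0.19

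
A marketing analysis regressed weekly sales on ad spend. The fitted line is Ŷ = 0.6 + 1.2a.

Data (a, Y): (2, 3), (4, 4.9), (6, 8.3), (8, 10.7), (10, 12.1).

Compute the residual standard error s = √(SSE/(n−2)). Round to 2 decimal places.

s = 0.58

a=2: Ŷ = 0.6 + 1.2·2 = 3; e = 3 − 3 = 0
a=4: Ŷ = 0.6 + 1.2·4 = 5.4; e = 4.9 − 5.4 = -0.5
a=6: Ŷ = 0.6 + 1.2·6 = 7.8; e = 8.3 − 7.8 = 0.5
a=8: Ŷ = 0.6 + 1.2·8 = 10.2; e = 10.7 − 10.2 = 0.5
a=10: Ŷ = 0.6 + 1.2·10 = 12.6; e = 12.1 − 12.6 = -0.5
SSE = 0 + 0.25 + 0.25 + 0.25 + 0.25 = 1
s = √(1/3) = √0.333333 ≈ 0.58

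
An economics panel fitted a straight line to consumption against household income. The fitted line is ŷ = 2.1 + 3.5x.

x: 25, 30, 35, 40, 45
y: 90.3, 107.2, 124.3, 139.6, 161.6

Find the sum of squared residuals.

SSE = 10.84

x=25: ŷ = 2.1 + 3.5·25 = 89.6; e = 90.3 − 89.6 = 0.7
x=30: ŷ = 2.1 + 3.5·30 = 107.1; e = 107.2 − 107.1 = 0.1
x=35: ŷ = 2.1 + 3.5·35 = 124.6; e = 124.3 − 124.6 = -0.3
x=40: ŷ = 2.1 + 3.5·40 = 142.1; e = 139.6 − 142.1 = -2.5
x=45: ŷ = 2.1 + 3.5·45 = 159.6; e = 161.6 − 159.6 = 2
SSE = 0.49 + 0.01 + 0.09 + 6.25 + 4 = 10.84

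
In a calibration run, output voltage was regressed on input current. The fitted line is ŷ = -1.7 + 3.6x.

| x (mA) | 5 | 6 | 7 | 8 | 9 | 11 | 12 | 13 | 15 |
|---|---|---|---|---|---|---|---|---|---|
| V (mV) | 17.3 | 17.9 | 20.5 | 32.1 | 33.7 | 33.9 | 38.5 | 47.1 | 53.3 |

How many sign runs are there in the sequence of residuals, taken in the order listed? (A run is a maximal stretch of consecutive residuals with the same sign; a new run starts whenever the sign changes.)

5 runs

x=5: ŷ = -1.7 + 3.6·5 = 16.3; e = 17.3 − 16.3 = 1
x=6: ŷ = -1.7 + 3.6·6 = 19.9; e = 17.9 − 19.9 = -2
x=7: ŷ = -1.7 + 3.6·7 = 23.5; e = 20.5 − 23.5 = -3
x=8: ŷ = -1.7 + 3.6·8 = 27.1; e = 32.1 − 27.1 = 5
x=9: ŷ = -1.7 + 3.6·9 = 30.7; e = 33.7 − 30.7 = 3
x=11: ŷ = -1.7 + 3.6·11 = 37.9; e = 33.9 − 37.9 = -4
x=12: ŷ = -1.7 + 3.6·12 = 41.5; e = 38.5 − 41.5 = -3
x=13: ŷ = -1.7 + 3.6·13 = 45.1; e = 47.1 − 45.1 = 2
x=15: ŷ = -1.7 + 3.6·15 = 52.3; e = 53.3 − 52.3 = 1
Signs: + − − + + − − + +
Runs: +×1, −×2, +×2, −×2, +×2 → 5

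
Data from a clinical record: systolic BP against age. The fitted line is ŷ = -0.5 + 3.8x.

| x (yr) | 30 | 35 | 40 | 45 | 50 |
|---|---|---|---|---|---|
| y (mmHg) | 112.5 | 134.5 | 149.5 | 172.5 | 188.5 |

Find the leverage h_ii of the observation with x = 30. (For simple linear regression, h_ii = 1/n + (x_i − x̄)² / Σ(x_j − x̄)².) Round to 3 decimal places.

h = 0.600

x̄ = (30 + 35 + 40 + 45 + 50)/5 = 40
Σ(x − x̄)² = 100 + 25 + 0 + 25 + 100 = 250
h = 1/5 + (-10)²/250 = 0.2 + 0.4 = 0.600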